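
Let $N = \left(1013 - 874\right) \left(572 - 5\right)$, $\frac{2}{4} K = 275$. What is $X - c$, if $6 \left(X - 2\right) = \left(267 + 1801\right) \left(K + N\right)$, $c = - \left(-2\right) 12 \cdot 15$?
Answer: $\frac{82060268}{3} \approx 2.7353 \cdot 10^{7}$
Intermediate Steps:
$K = 550$ ($K = 2 \cdot 275 = 550$)
$N = 78813$ ($N = 139 \cdot 567 = 78813$)
$c = 360$ ($c = - \left(-24\right) 15 = \left(-1\right) \left(-360\right) = 360$)
$X = \frac{82061348}{3}$ ($X = 2 + \frac{\left(267 + 1801\right) \left(550 + 78813\right)}{6} = 2 + \frac{2068 \cdot 79363}{6} = 2 + \frac{1}{6} \cdot 164122684 = 2 + \frac{82061342}{3} = \frac{82061348}{3} \approx 2.7354 \cdot 10^{7}$)
$X - c = \frac{82061348}{3} - 360 = \frac{82060268}{3}$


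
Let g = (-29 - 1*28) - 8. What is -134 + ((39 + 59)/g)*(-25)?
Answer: -1252/13 ≈ -96.308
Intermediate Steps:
g = -65 (g = (-29 - 28) - 8 = -57 - 8 = -65)
-134 + ((39 + 59)/g)*(-25) = -134 + ((39 + 59)/(-65))*(-25) = -134 + (98*(-1/65))*(-25) = -134 - 98/65*(-25) = -134 + 490/13 = -1252/13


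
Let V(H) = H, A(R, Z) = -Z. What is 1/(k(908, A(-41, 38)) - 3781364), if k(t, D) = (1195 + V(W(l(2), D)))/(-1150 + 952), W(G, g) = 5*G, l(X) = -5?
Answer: -11/41595069 ≈ -2.6445e-7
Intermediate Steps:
k(t, D) = -65/11 (k(t, D) = (1195 + 5*(-5))/(-1150 + 952) = (1195 - 25)/(-198) = 1170*(-1/198) = -65/11)
1/(k(908, A(-41, 38)) - 3781364) = 1/(-65/11 - 3781364) = 1/(-41595069/11) = -11/41595069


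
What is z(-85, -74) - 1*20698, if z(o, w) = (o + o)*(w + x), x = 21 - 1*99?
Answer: 5142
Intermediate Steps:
x = -78 (x = 21 - 99 = -78)
z(o, w) = 2*o*(-78 + w) (z(o, w) = (o + o)*(w - 78) = (2*o)*(-78 + w) = 2*o*(-78 + w))
z(-85, -74) - 1*20698 = 2*(-85)*(-78 - 74) - 1*20698 = 2*(-85)*(-152) - 20698 = 25840 - 20698 = 5142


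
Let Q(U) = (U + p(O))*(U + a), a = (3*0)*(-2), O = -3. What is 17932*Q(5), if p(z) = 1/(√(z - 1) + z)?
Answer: 5558920/13 - 179320*I/13 ≈ 4.2761e+5 - 13794.0*I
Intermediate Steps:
a = 0 (a = 0*(-2) = 0)
p(z) = 1/(z + √(-1 + z)) (p(z) = 1/(√(-1 + z) + z) = 1/(z + √(-1 + z)))
Q(U) = U*(U + (-3 - 2*I)/13) (Q(U) = (U + 1/(-3 + √(-1 - 3)))*(U + 0) = (U + 1/(-3 + √(-4)))*U = (U + 1/(-3 + 2*I))*U = (U + (-3 - 2*I)/13)*U = U*(U + (-3 - 2*I)/13))
17932*Q(5) = 17932*((1/13)*5*(-3 - 2*I + 13*5)) = 17932*((1/13)*5*(-3 - 2*I + 65)) = 17932*((1/13)*5*(62 - 2*I)) = 17932*(310/13 - 10*I/13) = 5558920/13 - 179320*I/13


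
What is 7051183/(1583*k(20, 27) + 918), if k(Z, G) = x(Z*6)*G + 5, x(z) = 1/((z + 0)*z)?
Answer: 11281892800/14137549 ≈ 798.01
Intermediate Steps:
x(z) = z⁻² (x(z) = 1/(z*z) = z⁻²)
k(Z, G) = 5 + G/(36*Z²) (k(Z, G) = G/(Z*6)² + 5 = G/(6*Z)² + 5 = (1/(36*Z²))*G + 5 = G/(36*Z²) + 5 = 5 + G/(36*Z²))
7051183/(1583*k(20, 27) + 918) = 7051183/(1583*(5 + (1/36)*27/20²) + 918) = 7051183/(1583*(5 + (1/36)*27*(1/400)) + 918) = 7051183/(1583*(5 + 3/1600) + 918) = 7051183/(1583*(8003/1600) + 918) = 7051183/(12668749/1600 + 918) = 7051183/(14137549/1600) = 7051183*(1600/14137549) = 11281892800/14137549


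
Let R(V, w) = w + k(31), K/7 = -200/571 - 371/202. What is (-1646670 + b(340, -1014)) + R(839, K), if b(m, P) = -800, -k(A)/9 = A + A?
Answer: -190088611263/115342 ≈ -1.6480e+6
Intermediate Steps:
K = -1765687/115342 (K = 7*(-200/571 - 371/202) = 7*(-252241/115342) = -1765687/115342 ≈ -15.308)
k(A) = -18*A (k(A) = -9*(A + A) = -18*A)
R(V, w) = -558 + w (R(V, w) = w - 18*31 = w - 558 = -558 + w)
(-1646670 + b(340, -1014)) + R(839, K) = (-1646670 - 800) + (-558 - 1765687/115342) = -1647470 - 66126523/115342 = -190088611263/115342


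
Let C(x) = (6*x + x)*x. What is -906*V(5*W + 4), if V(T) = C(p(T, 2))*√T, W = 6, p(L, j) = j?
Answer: -25368*√34 ≈ -1.4792e+5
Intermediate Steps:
C(x) = 7*x² (C(x) = (7*x)*x = 7*x²)
V(T) = 28*√T (V(T) = (7*2²)*√T = (7*4)*√T = 28*√T)
-906*V(5*W + 4) = -25368*√(5*6 + 4) = -25368*√(30 + 4) = -25368*√34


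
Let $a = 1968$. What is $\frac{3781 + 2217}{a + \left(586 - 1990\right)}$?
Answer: $\frac{2999}{282} \approx 10.635$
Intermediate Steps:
$\frac{3781 + 2217}{a + \left(586 - 1990\right)} = \frac{3781 + 2217}{1968 + \left(586 - 1990\right)} = \frac{5998}{1968 + \left(586 - 1990\right)} = \frac{5998}{1968 - 1404} = \frac{5998}{564} = 5998 \cdot \frac{1}{564} = \frac{2999}{282}$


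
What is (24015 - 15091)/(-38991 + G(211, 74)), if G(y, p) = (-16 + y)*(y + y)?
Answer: 8924/43299 ≈ 0.20610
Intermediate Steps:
G(y, p) = 2*y*(-16 + y) (G(y, p) = (-16 + y)*(2*y) = 2*y*(-16 + y))
(24015 - 15091)/(-38991 + G(211, 74)) = (24015 - 15091)/(-38991 + 2*211*(-16 + 211)) = 8924/(-38991 + 2*211*195) = 8924/(-38991 + 82290) = 8924/43299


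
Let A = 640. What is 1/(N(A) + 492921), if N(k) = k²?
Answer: 1/902521 ≈ 1.1080e-6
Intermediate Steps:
1/(N(A) + 492921) = 1/(640² + 492921) = 1/(409600 + 492921) = 1/902521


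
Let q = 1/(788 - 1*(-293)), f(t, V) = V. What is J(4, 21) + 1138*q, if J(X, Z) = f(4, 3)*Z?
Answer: 69241/1081 ≈ 64.053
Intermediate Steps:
J(X, Z) = 3*Z
q = 1/1081 (q = 1/(788 + 293) = 1/1081 ≈ 0.00092507)
J(4, 21) + 1138*q = 3*21 + 1138*(1/1081) = 63 + 1138/1081 = 69241/1081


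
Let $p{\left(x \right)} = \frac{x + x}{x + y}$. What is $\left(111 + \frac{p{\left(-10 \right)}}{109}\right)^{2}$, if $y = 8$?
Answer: $\frac{146627881}{11881} \approx 12341.0$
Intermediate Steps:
$p{\left(x \right)} = \frac{2 x}{8 + x}$ ($p{\left(x \right)} = \frac{x + x}{x + 8} = \frac{2 x}{8 + x}$)
$\left(111 + \frac{p{\left(-10 \right)}}{109}\right)^{2} = \left(111 + \frac{2 \left(-10\right) \frac{1}{8 - 10}}{109}\right)^{2} = \left(111 + 2 \left(-10\right) \frac{1}{-2} \cdot \frac{1}{109}\right)^{2} = \left(111 + 2 \left(-10\right) \left(- \frac{1}{2}\right) \frac{1}{109}\right)^{2} = \left(111 + 10 \cdot \frac{1}{109}\right)^{2} = \left(111 + \frac{10}{109}\right)^{2} = \left(\frac{12109}{109}\right)^{2} = \frac{146627881}{11881}$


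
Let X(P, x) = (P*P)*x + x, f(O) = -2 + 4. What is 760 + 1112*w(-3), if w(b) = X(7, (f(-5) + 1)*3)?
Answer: 501160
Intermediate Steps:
f(O) = 2
X(P, x) = x + x*P**2 (X(P, x) = P**2*x + x = x*P**2 + x = x + x*P**2)
w(b) = 450 (w(b) = ((2 + 1)*3)*(1 + 7**2) = (3*3)*(1 + 49) = 9*50 = 450)
760 + 1112*w(-3) = 760 + 1112*450 = 760 + 500400 = 501160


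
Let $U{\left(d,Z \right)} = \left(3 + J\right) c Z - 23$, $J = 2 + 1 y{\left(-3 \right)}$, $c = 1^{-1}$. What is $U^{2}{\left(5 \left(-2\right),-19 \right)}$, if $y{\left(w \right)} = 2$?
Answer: $24336$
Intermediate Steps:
$c = 1$
$J = 4$ ($J = 2 + 1 \cdot 2 = 2 + 2 = 4$)
$U{\left(d,Z \right)} = -23 + 7 Z$ ($U{\left(d,Z \right)} = \left(3 + 4\right) 1 Z - 23 = 7 \cdot 1 Z - 23 = 7 Z - 23 = -23 + 7 Z$)
$U^{2}{\left(5 \left(-2\right),-19 \right)} = \left(-23 + 7 \left(-19\right)\right)^{2} = \left(-23 - 133\right)^{2} = \left(-156\right)^{2} = 24336$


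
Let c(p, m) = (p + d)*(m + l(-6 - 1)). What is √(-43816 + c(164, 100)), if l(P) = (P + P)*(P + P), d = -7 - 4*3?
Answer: 8*I*√14 ≈ 29.933*I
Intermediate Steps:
d = -19 (d = -7 - 12 = -19)
l(P) = 4*P² (l(P) = (2*P)*(2*P) = 4*P²)
c(p, m) = (-19 + p)*(196 + m) (c(p, m) = (p - 19)*(m + 4*(-6 - 1)²) = (-19 + p)*(m + 4*(-7)²) = (-19 + p)*(m + 4*49) = (-19 + p)*(m + 196) = (-19 + p)*(196 + m))
√(-43816 + c(164, 100)) = √(-43816 + (-3724 - 19*100 + 196*164 + 100*164)) = √(-43816 + (-3724 - 1900 + 32144 + 16400)) = √(-43816 + 42920) = √(-896) = 8*I*√14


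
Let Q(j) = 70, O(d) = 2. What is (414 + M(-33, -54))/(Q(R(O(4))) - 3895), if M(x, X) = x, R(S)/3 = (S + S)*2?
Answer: -127/1275 ≈ -0.099608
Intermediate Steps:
R(S) = 12*S (R(S) = 3*((S + S)*2) = 3*((2*S)*2) = 3*(4*S) = 12*S)
(414 + M(-33, -54))/(Q(R(O(4))) - 3895) = (414 - 33)/(70 - 3895) = 381/(-3825) = 381*(-1/3825) = -127/1275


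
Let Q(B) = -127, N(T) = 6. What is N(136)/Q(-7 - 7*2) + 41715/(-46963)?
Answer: -5579583/5964301 ≈ -0.93550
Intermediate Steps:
N(136)/Q(-7 - 7*2) + 41715/(-46963) = 6/(-127) + 41715/(-46963) = 6*(-1/127) + 41715*(-1/46963) = -6/127 - 41715/46963 = -5579583/5964301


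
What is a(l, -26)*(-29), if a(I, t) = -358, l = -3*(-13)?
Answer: 10382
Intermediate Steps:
l = 39
a(l, -26)*(-29) = -358*(-29) = 10382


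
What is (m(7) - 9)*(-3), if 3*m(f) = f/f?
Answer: 26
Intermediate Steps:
m(f) = ⅓ (m(f) = (f/f)/3 = (⅓)*1 = ⅓)
(m(7) - 9)*(-3) = (⅓ - 9)*(-3) = -26/3*(-3) = 26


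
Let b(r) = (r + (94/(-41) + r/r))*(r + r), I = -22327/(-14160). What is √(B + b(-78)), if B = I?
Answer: √260607736856595/145140 ≈ 111.23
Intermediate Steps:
I = 22327/14160 (I = -22327*(-1/14160) = 22327/14160 ≈ 1.5768)
b(r) = 2*r*(-53/41 + r) (b(r) = (r + (94*(-1/41) + 1))*(2*r) = (r + (-94/41 + 1))*(2*r) = (r - 53/41)*(2*r) = (-53/41 + r)*(2*r) = 2*r*(-53/41 + r))
B = 22327/14160 ≈ 1.5768
√(B + b(-78)) = √(22327/14160 + (2/41)*(-78)*(-53 + 41*(-78))) = √(22327/14160 + (2/41)*(-78)*(-53 - 3198)) = √(22327/14160 + (2/41)*(-78)*(-3251)) = √(22327/14160 + 507156/41) = √(7182244367/580560) = √260607736856595/145140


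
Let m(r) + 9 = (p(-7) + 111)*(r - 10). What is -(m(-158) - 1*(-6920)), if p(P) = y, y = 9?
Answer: 13249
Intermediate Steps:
p(P) = 9
m(r) = -1209 + 120*r (m(r) = -9 + (9 + 111)*(r - 10) = -9 + 120*(-10 + r) = -9 + (-1200 + 120*r) = -1209 + 120*r)
-(m(-158) - 1*(-6920)) = -((-1209 + 120*(-158)) - 1*(-6920)) = -((-1209 - 18960) + 6920) = -(-20169 + 6920) = -1*(-13249) = 13249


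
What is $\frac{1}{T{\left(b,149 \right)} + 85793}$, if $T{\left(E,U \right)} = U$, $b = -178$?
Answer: $\frac{1}{85942} \approx 1.1636 \cdot 10^{-5}$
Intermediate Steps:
$\frac{1}{T{\left(b,149 \right)} + 85793} = \frac{1}{149 + 85793} = \frac{1}{85942}$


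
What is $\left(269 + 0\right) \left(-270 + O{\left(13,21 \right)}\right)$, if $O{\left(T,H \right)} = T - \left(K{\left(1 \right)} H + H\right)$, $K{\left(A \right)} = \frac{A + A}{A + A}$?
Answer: $-80431$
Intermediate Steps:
$K{\left(A \right)} = 1$ ($K{\left(A \right)} = \frac{2 A}{2 A} = 2 A \frac{1}{2 A} = 1$)
$O{\left(T,H \right)} = T - 2 H$ ($O{\left(T,H \right)} = T - \left(1 H + H\right) = T - \left(H + H\right) = T - 2 H$)
$\left(269 + 0\right) \left(-270 + O{\left(13,21 \right)}\right) = \left(269 + 0\right) \left(-270 + \left(13 - 42\right)\right) = 269 \left(-270 + \left(13 - 42\right)\right) = 269 \left(-270 - 29\right) = 269 \left(-299\right) = -80431$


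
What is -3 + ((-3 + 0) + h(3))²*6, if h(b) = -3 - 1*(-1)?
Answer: 147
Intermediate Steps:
h(b) = -2 (h(b) = -3 + 1 = -2)
-3 + ((-3 + 0) + h(3))²*6 = -3 + ((-3 + 0) - 2)²*6 = -3 + (-3 - 2)²*6 = -3 + (-5)²*6 = -3 + 25*6 = -3 + 150 = 147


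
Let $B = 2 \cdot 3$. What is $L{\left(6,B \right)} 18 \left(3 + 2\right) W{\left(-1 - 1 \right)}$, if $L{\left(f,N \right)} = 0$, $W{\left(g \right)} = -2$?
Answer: $0$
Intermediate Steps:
$B = 6$
$L{\left(6,B \right)} 18 \left(3 + 2\right) W{\left(-1 - 1 \right)} = 0 \cdot 18 \left(3 + 2\right) \left(-2\right) = 0 \cdot 5 \left(-2\right) = 0 \left(-10\right) = 0$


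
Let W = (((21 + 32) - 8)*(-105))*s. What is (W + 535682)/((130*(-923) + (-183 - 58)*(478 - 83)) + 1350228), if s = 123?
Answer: -6499/162149 ≈ -0.040080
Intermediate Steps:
W = -581175 (W = (((21 + 32) - 8)*(-105))*123 = ((53 - 8)*(-105))*123 = (45*(-105))*123 = -4725*123 = -581175)
(W + 535682)/((130*(-923) + (-183 - 58)*(478 - 83)) + 1350228) = (-581175 + 535682)/((130*(-923) + (-183 - 58)*(478 - 83)) + 1350228) = -45493/((-119990 - 241*395) + 1350228) = -45493/((-119990 - 95195) + 1350228) = -45493/(-215185 + 1350228) = -45493/1135043 = -45493*1/1135043 = -6499/162149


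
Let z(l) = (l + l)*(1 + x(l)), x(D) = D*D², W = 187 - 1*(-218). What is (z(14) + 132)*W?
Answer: 31181760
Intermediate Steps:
W = 405 (W = 187 + 218 = 405)
x(D) = D³
z(l) = 2*l*(1 + l³) (z(l) = (l + l)*(1 + l³) = (2*l)*(1 + l³) = 2*l*(1 + l³))
(z(14) + 132)*W = (2*14*(1 + 14³) + 132)*405 = (2*14*(1 + 2744) + 132)*405 = (2*14*2745 + 132)*405 = (76860 + 132)*405 = 76992*405 = 31181760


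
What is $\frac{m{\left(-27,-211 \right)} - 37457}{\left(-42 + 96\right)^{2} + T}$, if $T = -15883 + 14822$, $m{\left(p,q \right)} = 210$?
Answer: $- \frac{5321}{265} \approx -20.079$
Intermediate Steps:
$T = -1061$
$\frac{m{\left(-27,-211 \right)} - 37457}{\left(-42 + 96\right)^{2} + T} = \frac{210 - 37457}{\left(-42 + 96\right)^{2} - 1061} = - \frac{37247}{54^{2} - 1061} = - \frac{37247}{2916 - 1061} = - \frac{37247}{1855} = \left(-37247\right) \frac{1}{1855} = - \frac{5321}{265}$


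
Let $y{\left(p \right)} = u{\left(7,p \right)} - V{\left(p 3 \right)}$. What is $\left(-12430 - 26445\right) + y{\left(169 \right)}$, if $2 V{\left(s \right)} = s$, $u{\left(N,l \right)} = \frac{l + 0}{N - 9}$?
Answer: $-39213$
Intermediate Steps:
$u{\left(N,l \right)} = \frac{l}{-9 + N}$
$V{\left(s \right)} = \frac{s}{2}$
$y{\left(p \right)} = - 2 p$ ($y{\left(p \right)} = \frac{p}{-9 + 7} - \frac{p 3}{2} = \frac{p}{-2} - \frac{3 p}{2} = p \left(- \frac{1}{2}\right) - \frac{3 p}{2} = - \frac{p}{2} - \frac{3 p}{2} = - 2 p$)
$\left(-12430 - 26445\right) + y{\left(169 \right)} = \left(-12430 - 26445\right) - 338 = -38875 - 338 = -39213$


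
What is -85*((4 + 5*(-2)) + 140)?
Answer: -11390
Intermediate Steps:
-85*((4 + 5*(-2)) + 140) = -85*((4 - 10) + 140) = -85*(-6 + 140) = -85*134 = -11390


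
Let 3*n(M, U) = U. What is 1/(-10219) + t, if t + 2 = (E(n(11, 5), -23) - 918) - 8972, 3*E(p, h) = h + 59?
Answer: -100963721/10219 ≈ -9880.0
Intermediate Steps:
n(M, U) = U/3
E(p, h) = 59/3 + h/3 (E(p, h) = (h + 59)/3 = (59 + h)/3 = 59/3 + h/3)
t = -9880 (t = -2 + (((59/3 + (1/3)*(-23)) - 918) - 8972) = -2 + (((59/3 - 23/3) - 918) - 8972) = -2 + ((12 - 918) - 8972) = -2 + (-906 - 8972) = -2 - 9878 = -9880)
1/(-10219) + t = 1/(-10219) - 9880 = -1/10219 - 9880 = -100963721/10219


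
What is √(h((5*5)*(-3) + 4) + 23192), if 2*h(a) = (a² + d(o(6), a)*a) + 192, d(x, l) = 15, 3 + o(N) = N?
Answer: 2*√6319 ≈ 158.98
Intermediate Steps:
o(N) = -3 + N
h(a) = 96 + a²/2 + 15*a/2 (h(a) = ((a² + 15*a) + 192)/2 = (192 + a² + 15*a)/2 = 96 + a²/2 + 15*a/2)
√(h((5*5)*(-3) + 4) + 23192) = √((96 + ((5*5)*(-3) + 4)²/2 + 15*((5*5)*(-3) + 4)/2) + 23192) = √((96 + (25*(-3) + 4)²/2 + 15*(25*(-3) + 4)/2) + 23192) = √((96 + (-75 + 4)²/2 + 15*(-75 + 4)/2) + 23192) = √((96 + (½)*(-71)² + (15/2)*(-71)) + 23192) = √((96 + (½)*5041 - 1065/2) + 23192) = √((96 + 5041/2 - 1065/2) + 23192) = √(2084 + 23192) = √25276 = 2*√6319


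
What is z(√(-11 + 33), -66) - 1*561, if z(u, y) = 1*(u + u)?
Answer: -561 + 2*√22 ≈ -551.62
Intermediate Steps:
z(u, y) = 2*u (z(u, y) = 1*(2*u) = 2*u)
z(√(-11 + 33), -66) - 1*561 = 2*√(-11 + 33) - 1*561 = 2*√22 - 561 = -561 + 2*√22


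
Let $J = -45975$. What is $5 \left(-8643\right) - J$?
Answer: $2760$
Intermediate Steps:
$5 \left(-8643\right) - J = 5 \left(-8643\right) - -45975 = -43215 + 45975 = 2760$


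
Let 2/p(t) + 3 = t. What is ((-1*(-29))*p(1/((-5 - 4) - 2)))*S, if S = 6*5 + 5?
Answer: -11165/17 ≈ -656.76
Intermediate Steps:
p(t) = 2/(-3 + t)
S = 35 (S = 30 + 5 = 35)
((-1*(-29))*p(1/((-5 - 4) - 2)))*S = ((-1*(-29))*(2/(-3 + 1/((-5 - 4) - 2))))*35 = (29*(2/(-3 + 1/(-9 - 2))))*35 = (29*(2/(-3 + 1/(-11))))*35 = (29*(2/(-3 - 1/11)))*35 = (29*(2/(-34/11)))*35 = (29*(2*(-11/34)))*35 = (29*(-11/17))*35 = -319/17*35 = -11165/17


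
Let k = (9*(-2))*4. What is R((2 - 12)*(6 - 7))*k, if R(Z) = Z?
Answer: -720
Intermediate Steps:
k = -72 (k = -18*4 = -72)
R((2 - 12)*(6 - 7))*k = ((2 - 12)*(6 - 7))*(-72) = -10*(-1)*(-72) = 10*(-72) = -720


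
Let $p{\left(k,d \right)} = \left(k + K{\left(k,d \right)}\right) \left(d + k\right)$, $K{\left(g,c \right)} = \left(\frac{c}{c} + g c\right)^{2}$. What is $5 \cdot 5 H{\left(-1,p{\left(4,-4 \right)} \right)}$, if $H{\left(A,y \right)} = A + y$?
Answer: $-25$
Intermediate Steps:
$K{\left(g,c \right)} = \left(1 + c g\right)^{2}$
$p{\left(k,d \right)} = \left(d + k\right) \left(k + \left(1 + d k\right)^{2}\right)$ ($p{\left(k,d \right)} = \left(k + \left(1 + d k\right)^{2}\right) \left(d + k\right) = \left(d + k\right) \left(k + \left(1 + d k\right)^{2}\right)$)
$5 \cdot 5 H{\left(-1,p{\left(4,-4 \right)} \right)} = 5 \cdot 5 \left(-1 + \left(4^{2} - 16 - 4 \left(1 - 16\right)^{2} + 4 \left(1 - 16\right)^{2}\right)\right) = 25 \left(-1 + \left(16 - 16 - 4 \left(1 - 16\right)^{2} + 4 \left(1 - 16\right)^{2}\right)\right) = 25 \left(-1 + \left(16 - 16 - 4 \left(-15\right)^{2} + 4 \left(-15\right)^{2}\right)\right) = 25 \left(-1 + \left(16 - 16 - 900 + 4 \cdot 225\right)\right) = 25 \left(-1 + \left(16 - 16 - 900 + 900\right)\right) = 25 \left(-1 + 0\right) = 25 \left(-1\right) = -25$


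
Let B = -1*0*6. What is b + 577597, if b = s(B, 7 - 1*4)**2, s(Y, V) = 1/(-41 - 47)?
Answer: 4472911169/7744 ≈ 5.7760e+5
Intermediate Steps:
B = 0 (B = 0*6 = 0)
s(Y, V) = -1/88 (s(Y, V) = 1/(-88) = -1/88)
b = 1/7744 (b = (-1/88)**2 = 1/7744 ≈ 0.00012913)
b + 577597 = 1/7744 + 577597 = 4472911169/7744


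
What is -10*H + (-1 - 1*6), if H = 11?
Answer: -117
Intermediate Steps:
-10*H + (-1 - 1*6) = -10*11 + (-1 - 1*6) = -110 + (-1 - 6) = -110 - 7 = -117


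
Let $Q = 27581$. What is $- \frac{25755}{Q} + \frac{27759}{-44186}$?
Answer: $- \frac{1903631409}{1218694066} \approx -1.562$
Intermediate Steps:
$- \frac{25755}{Q} + \frac{27759}{-44186} = - \frac{25755}{27581} + \frac{27759}{-44186} = \left(-25755\right) \frac{1}{27581} + 27759 \left(- \frac{1}{44186}\right) = - \frac{25755}{27581} - \frac{27759}{44186} = - \frac{1903631409}{1218694066}$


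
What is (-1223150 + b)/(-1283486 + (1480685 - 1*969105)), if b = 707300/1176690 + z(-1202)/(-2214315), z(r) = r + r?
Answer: 82607360794528/52131912548895 ≈ 1.5846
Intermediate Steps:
z(r) = 2*r
b = 81338194/135073215 (b = 707300/1176690 + (2*(-1202))/(-2214315) = 707300*(1/1176690) - 2404*(-1/2214315) = 110/183 + 2404/2214315 = 81338194/135073215 ≈ 0.60218)
(-1223150 + b)/(-1283486 + (1480685 - 1*969105)) = (-1223150 + 81338194/135073215)/(-1283486 + (1480685 - 1*969105)) = -165214721589056/(135073215*(-1283486 + (1480685 - 969105))) = -165214721589056/(135073215*(-1283486 + 511580)) = -165214721589056/135073215/(-771906) = -165214721589056/135073215*(-1/771906) = 82607360794528/52131912548895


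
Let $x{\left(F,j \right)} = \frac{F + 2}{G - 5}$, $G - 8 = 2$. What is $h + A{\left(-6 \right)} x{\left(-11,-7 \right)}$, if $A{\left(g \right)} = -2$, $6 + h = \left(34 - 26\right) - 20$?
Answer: $- \frac{72}{5} \approx -14.4$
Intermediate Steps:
$G = 10$ ($G = 8 + 2 = 10$)
$h = -18$ ($h = -6 + \left(\left(34 - 26\right) - 20\right) = -6 + \left(8 - 20\right) = -6 - 12 = -18$)
$x{\left(F,j \right)} = \frac{2}{5} + \frac{F}{5}$ ($x{\left(F,j \right)} = \frac{F + 2}{10 - 5} = \frac{2 + F}{5} = \left(2 + F\right) \frac{1}{5} = \frac{2}{5} + \frac{F}{5}$)
$h + A{\left(-6 \right)} x{\left(-11,-7 \right)} = -18 - 2 \left(\frac{2}{5} + \frac{1}{5} \left(-11\right)\right) = -18 - 2 \left(\frac{2}{5} - \frac{11}{5}\right) = -18 - - \frac{18}{5} = -18 + \frac{18}{5} = - \frac{72}{5}$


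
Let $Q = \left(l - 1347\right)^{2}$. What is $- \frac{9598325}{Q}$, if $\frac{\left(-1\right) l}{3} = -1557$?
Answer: $- \frac{9598325}{11048976} \approx -0.86871$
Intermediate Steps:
$l = 4671$ ($l = \left(-3\right) \left(-1557\right) = 4671$)
$Q = 11048976$ ($Q = \left(4671 - 1347\right)^{2} = 3324^{2} = 11048976$)
$- \frac{9598325}{Q} = - \frac{9598325}{11048976}$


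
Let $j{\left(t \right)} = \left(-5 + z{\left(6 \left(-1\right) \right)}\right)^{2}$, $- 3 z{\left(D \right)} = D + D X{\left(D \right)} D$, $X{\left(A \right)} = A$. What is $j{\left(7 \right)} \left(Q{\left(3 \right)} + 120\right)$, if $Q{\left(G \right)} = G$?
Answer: $585603$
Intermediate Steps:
$z{\left(D \right)} = - \frac{D}{3} - \frac{D^{3}}{3}$ ($z{\left(D \right)} = - \frac{D + D D D}{3} = - \frac{D + D D^{2}}{3} = - \frac{D + D^{3}}{3} = - \frac{D}{3} - \frac{D^{3}}{3}$)
$j{\left(t \right)} = 4761$ ($j{\left(t \right)} = \left(-5 - \frac{6 \left(-1\right) \left(1 + \left(6 \left(-1\right)\right)^{2}\right)}{3}\right)^{2} = \left(-5 - - 2 \left(1 + \left(-6\right)^{2}\right)\right)^{2} = \left(-5 - - 2 \left(1 + 36\right)\right)^{2} = \left(-5 - \left(-2\right) 37\right)^{2} = \left(-5 + 74\right)^{2} = 69^{2} = 4761$)
$j{\left(7 \right)} \left(Q{\left(3 \right)} + 120\right) = 4761 \left(3 + 120\right) = 4761 \cdot 123 = 585603$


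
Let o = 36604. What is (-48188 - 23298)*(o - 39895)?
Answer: 235260426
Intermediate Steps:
(-48188 - 23298)*(o - 39895) = (-48188 - 23298)*(36604 - 39895) = -71486*(-3291) = 235260426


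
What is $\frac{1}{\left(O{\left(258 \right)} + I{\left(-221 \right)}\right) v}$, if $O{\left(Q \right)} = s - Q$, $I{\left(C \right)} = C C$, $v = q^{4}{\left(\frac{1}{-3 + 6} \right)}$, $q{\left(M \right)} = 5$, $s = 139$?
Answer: $\frac{1}{30451250} \approx 3.2839 \cdot 10^{-8}$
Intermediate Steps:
$v = 625$ ($v = 5^{4} = 625$)
$I{\left(C \right)} = C^{2}$
$O{\left(Q \right)} = 139 - Q$
$\frac{1}{\left(O{\left(258 \right)} + I{\left(-221 \right)}\right) v} = \frac{1}{\left(\left(139 - 258\right) + \left(-221\right)^{2}\right) 625} = \frac{1}{\left(139 - 258\right) + 48841} \cdot \frac{1}{625} = \frac{1}{-119 + 48841} \cdot \frac{1}{625} = \frac{1}{48722} \cdot \frac{1}{625} = \frac{1}{30451250}$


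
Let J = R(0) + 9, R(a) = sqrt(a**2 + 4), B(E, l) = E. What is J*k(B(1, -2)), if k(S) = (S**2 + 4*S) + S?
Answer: 66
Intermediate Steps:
k(S) = S**2 + 5*S
R(a) = sqrt(4 + a**2)
J = 11 (J = sqrt(4 + 0**2) + 9 = sqrt(4 + 0) + 9 = sqrt(4) + 9 = 2 + 9 = 11)
J*k(B(1, -2)) = 11*(1*(5 + 1)) = 11*(1*6) = 11*6 = 66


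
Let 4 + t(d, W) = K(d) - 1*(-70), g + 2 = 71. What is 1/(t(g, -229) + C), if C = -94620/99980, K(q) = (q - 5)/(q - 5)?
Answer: 4999/330202 ≈ 0.015139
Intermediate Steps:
g = 69 (g = -2 + 71 = 69)
K(q) = 1 (K(q) = (-5 + q)/(-5 + q) = 1)
C = -4731/4999 (C = -94620*1/99980 = -4731/4999 ≈ -0.94639)
t(d, W) = 67 (t(d, W) = -4 + (1 - 1*(-70)) = -4 + (1 + 70) = -4 + 71 = 67)
1/(t(g, -229) + C) = 1/(67 - 4731/4999) = 1/(330202/4999) = 4999/330202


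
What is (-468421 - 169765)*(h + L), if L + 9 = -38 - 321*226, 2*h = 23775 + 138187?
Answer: -5353104168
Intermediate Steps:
h = 80981 (h = (23775 + 138187)/2 = (½)*161962 = 80981)
L = -72593 (L = -9 + (-38 - 321*226) = -9 + (-38 - 72546) = -9 - 72584 = -72593)
(-468421 - 169765)*(h + L) = (-468421 - 169765)*(80981 - 72593) = -638186*8388 = -5353104168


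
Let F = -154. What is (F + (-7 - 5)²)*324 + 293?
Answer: -2947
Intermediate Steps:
(F + (-7 - 5)²)*324 + 293 = (-154 + (-7 - 5)²)*324 + 293 = (-154 + (-12)²)*324 + 293 = (-154 + 144)*324 + 293 = -10*324 + 293 = -3240 + 293 = -2947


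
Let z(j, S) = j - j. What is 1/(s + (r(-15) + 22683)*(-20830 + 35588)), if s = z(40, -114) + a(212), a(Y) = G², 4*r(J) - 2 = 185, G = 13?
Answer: 2/670891639 ≈ 2.9811e-9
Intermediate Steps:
r(J) = 187/4 (r(J) = ½ + (¼)*185 = ½ + 185/4 = 187/4)
z(j, S) = 0
a(Y) = 169 (a(Y) = 13² = 169)
s = 169 (s = 0 + 169 = 169)
1/(s + (r(-15) + 22683)*(-20830 + 35588)) = 1/(169 + (187/4 + 22683)*(-20830 + 35588)) = 1/(169 + (90919/4)*14758) = 1/(169 + 670891301/2) = 1/(670891639/2) = 2/670891639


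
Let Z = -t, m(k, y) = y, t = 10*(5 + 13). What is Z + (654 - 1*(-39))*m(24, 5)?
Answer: 3285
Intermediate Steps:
t = 180 (t = 10*18 = 180)
Z = -180 (Z = -1*180 = -180)
Z + (654 - 1*(-39))*m(24, 5) = -180 + (654 - 1*(-39))*5 = -180 + (654 + 39)*5 = -180 + 693*5 = -180 + 3465 = 3285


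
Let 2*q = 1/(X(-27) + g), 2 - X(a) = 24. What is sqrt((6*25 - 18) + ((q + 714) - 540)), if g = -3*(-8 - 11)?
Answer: sqrt(1499470)/70 ≈ 17.493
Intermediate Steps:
X(a) = -22 (X(a) = 2 - 1*24 = 2 - 24 = -22)
g = 57 (g = -3*(-19) = 57)
q = 1/70 (q = 1/(2*(-22 + 57)) = (1/2)/35 = (1/2)*(1/35) = 1/70 ≈ 0.014286)
sqrt((6*25 - 18) + ((q + 714) - 540)) = sqrt((6*25 - 18) + ((1/70 + 714) - 540)) = sqrt((150 - 18) + (49981/70 - 540)) = sqrt(132 + 12181/70) = sqrt(21421/70) = sqrt(1499470)/70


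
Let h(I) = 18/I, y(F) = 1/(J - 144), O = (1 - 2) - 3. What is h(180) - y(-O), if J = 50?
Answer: 26/235 ≈ 0.11064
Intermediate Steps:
O = -4 (O = -1 - 3 = -4)
y(F) = -1/94 (y(F) = 1/(50 - 144) = 1/(-94) = -1/94)
h(180) - y(-O) = 18/180 - 1*(-1/94) = 18*(1/180) + 1/94 = ⅒ + 1/94 = 26/235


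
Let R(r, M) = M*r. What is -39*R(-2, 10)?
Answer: 780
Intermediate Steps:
-39*R(-2, 10) = -390*(-2) = -39*(-20) = 780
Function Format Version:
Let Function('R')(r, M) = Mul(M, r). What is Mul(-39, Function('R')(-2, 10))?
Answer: 780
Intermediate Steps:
Mul(-39, Function('R')(-2, 10)) = Mul(-39, Mul(10, -2)) = Mul(-39, -20) = 780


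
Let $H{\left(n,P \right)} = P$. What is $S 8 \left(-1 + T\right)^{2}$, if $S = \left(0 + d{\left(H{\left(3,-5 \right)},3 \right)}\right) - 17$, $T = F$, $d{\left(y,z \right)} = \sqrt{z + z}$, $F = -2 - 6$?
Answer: $-11016 + 648 \sqrt{6} \approx -9428.7$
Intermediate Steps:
$F = -8$ ($F = -2 - 6 = -8$)
$d{\left(y,z \right)} = \sqrt{2} \sqrt{z}$ ($d{\left(y,z \right)} = \sqrt{2 z} = \sqrt{2} \sqrt{z}$)
$T = -8$
$S = -17 + \sqrt{6}$ ($S = \left(0 + \sqrt{2} \sqrt{3}\right) - 17 = \left(0 + \sqrt{6}\right) - 17 = \sqrt{6} - 17 = -17 + \sqrt{6} \approx -14.551$)
$S 8 \left(-1 + T\right)^{2} = \left(-17 + \sqrt{6}\right) 8 \left(-1 - 8\right)^{2} = \left(-136 + 8 \sqrt{6}\right) \left(-9\right)^{2} = \left(-136 + 8 \sqrt{6}\right) 81 = -11016 + 648 \sqrt{6}$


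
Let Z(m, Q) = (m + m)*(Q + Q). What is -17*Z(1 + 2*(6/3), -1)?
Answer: 340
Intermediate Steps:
Z(m, Q) = 4*Q*m (Z(m, Q) = (2*m)*(2*Q) = 4*Q*m)
-17*Z(1 + 2*(6/3), -1) = -68*(-1)*(1 + 2*(6/3)) = -68*(-1)*(1 + 2*(6*(⅓))) = -68*(-1)*(1 + 2*2) = -68*(-1)*(1 + 4) = -68*(-1)*5 = -17*(-20) = 340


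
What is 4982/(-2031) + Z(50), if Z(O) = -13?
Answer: -31385/2031 ≈ -15.453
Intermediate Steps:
4982/(-2031) + Z(50) = 4982/(-2031) - 13 = 4982*(-1/2031) - 13 = -4982/2031 - 13 = -31385/2031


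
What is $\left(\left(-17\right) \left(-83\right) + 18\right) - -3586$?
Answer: $5015$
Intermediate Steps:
$\left(\left(-17\right) \left(-83\right) + 18\right) - -3586 = \left(1411 + 18\right) + 3586 = 1429 + 3586 = 5015$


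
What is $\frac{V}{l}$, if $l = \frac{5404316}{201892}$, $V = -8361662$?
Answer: $- \frac{422038166126}{1351079} \approx -3.1237 \cdot 10^{5}$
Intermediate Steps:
$l = \frac{1351079}{50473}$ ($l = 5404316 \cdot \frac{1}{201892} = \frac{1351079}{50473} \approx 26.768$)
$\frac{V}{l} = - \frac{8361662}{\frac{1351079}{50473}} = \left(-8361662\right) \frac{50473}{1351079} = - \frac{422038166126}{1351079}$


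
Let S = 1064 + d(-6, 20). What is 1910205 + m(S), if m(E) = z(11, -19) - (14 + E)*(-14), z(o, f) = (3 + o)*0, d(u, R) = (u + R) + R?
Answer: 1925773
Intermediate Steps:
d(u, R) = u + 2*R (d(u, R) = (R + u) + R = u + 2*R)
z(o, f) = 0
S = 1098 (S = 1064 + (-6 + 2*20) = 1064 + (-6 + 40) = 1064 + 34 = 1098)
m(E) = 196 + 14*E (m(E) = 0 - (14 + E)*(-14) = 0 - (-196 - 14*E) = 0 + (196 + 14*E) = 196 + 14*E)
1910205 + m(S) = 1910205 + (196 + 14*1098) = 1910205 + (196 + 15372) = 1910205 + 15568 = 1925773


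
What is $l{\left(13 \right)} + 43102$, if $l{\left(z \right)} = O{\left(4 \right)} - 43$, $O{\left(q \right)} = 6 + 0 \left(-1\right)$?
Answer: $43065$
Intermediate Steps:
$O{\left(q \right)} = 6$ ($O{\left(q \right)} = 6 + 0 = 6$)
$l{\left(z \right)} = -37$ ($l{\left(z \right)} = 6 - 43 = -37$)
$l{\left(13 \right)} + 43102 = -37 + 43102 = 43065$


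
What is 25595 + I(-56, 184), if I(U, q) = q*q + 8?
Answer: 59459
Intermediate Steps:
I(U, q) = 8 + q² (I(U, q) = q² + 8 = 8 + q²)
25595 + I(-56, 184) = 25595 + (8 + 184²) = 25595 + (8 + 33856) = 25595 + 33864 = 59459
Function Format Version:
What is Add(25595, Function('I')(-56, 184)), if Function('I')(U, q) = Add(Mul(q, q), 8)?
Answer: 59459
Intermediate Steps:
Function('I')(U, q) = Add(8, Pow(q, 2)) (Function('I')(U, q) = Add(Pow(q, 2), 8) = Add(8, Pow(q, 2)))
Add(25595, Function('I')(-56, 184)) = Add(25595, Add(8, Pow(184, 2))) = Add(25595, Add(8, 33856)) = Add(25595, 33864) = 59459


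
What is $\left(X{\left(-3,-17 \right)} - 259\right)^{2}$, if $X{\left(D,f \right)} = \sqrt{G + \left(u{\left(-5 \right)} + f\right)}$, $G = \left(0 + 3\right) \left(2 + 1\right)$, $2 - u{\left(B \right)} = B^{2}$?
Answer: $\left(259 - i \sqrt{31}\right)^{2} \approx 67050.0 - 2884.1 i$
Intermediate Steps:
$u{\left(B \right)} = 2 - B^{2}$
$G = 9$ ($G = 3 \cdot 3 = 9$)
$X{\left(D,f \right)} = \sqrt{-14 + f}$ ($X{\left(D,f \right)} = \sqrt{9 + \left(\left(2 - \left(-5\right)^{2}\right) + f\right)} = \sqrt{9 + \left(\left(2 - 25\right) + f\right)} = \sqrt{9 + \left(-23 + f\right)} = \sqrt{-14 + f}$)
$\left(X{\left(-3,-17 \right)} - 259\right)^{2} = \left(\sqrt{-14 - 17} - 259\right)^{2} = \left(\sqrt{-31} - 259\right)^{2} = \left(i \sqrt{31} - 259\right)^{2} = \left(-259 + i \sqrt{31}\right)^{2}$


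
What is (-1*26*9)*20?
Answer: -4680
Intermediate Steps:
(-1*26*9)*20 = -26*9*20 = -234*20 = -4680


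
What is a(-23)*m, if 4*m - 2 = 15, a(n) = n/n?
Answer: 17/4 ≈ 4.2500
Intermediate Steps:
a(n) = 1
m = 17/4 (m = 1/2 + (1/4)*15 = 1/2 + 15/4 = 17/4 ≈ 4.2500)
a(-23)*m = 1*(17/4) = 17/4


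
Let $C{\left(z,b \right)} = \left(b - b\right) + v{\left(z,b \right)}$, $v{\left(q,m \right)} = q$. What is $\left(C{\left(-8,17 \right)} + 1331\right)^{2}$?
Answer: $1750329$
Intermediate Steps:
$C{\left(z,b \right)} = z$ ($C{\left(z,b \right)} = \left(b - b\right) + z = 0 + z = z$)
$\left(C{\left(-8,17 \right)} + 1331\right)^{2} = \left(-8 + 1331\right)^{2} = 1323^{2} = 1750329$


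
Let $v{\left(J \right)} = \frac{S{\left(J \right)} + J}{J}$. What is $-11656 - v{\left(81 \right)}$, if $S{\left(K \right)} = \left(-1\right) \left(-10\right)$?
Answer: $- \frac{944227}{81} \approx -11657.0$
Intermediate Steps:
$S{\left(K \right)} = 10$
$v{\left(J \right)} = \frac{10 + J}{J}$
$-11656 - v{\left(81 \right)} = -11656 - \frac{10 + 81}{81} = -11656 - \frac{1}{81} \cdot 91 = -11656 - \frac{91}{81} = - \frac{944227}{81}$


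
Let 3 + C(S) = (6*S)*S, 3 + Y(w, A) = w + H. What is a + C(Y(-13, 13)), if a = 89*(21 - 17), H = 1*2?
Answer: 1529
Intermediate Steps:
H = 2
Y(w, A) = -1 + w (Y(w, A) = -3 + (w + 2) = -3 + (2 + w) = -1 + w)
C(S) = -3 + 6*S**2 (C(S) = -3 + (6*S)*S = -3 + 6*S**2)
a = 356 (a = 89*4 = 356)
a + C(Y(-13, 13)) = 356 + (-3 + 6*(-1 - 13)**2) = 356 + (-3 + 6*(-14)**2) = 356 + (-3 + 6*196) = 356 + (-3 + 1176) = 356 + 1173 = 1529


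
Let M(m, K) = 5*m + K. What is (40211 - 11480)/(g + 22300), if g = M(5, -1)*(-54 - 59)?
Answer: 28731/19588 ≈ 1.4668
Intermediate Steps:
M(m, K) = K + 5*m
g = -2712 (g = (-1 + 5*5)*(-54 - 59) = (-1 + 25)*(-113) = 24*(-113) = -2712)
(40211 - 11480)/(g + 22300) = (40211 - 11480)/(-2712 + 22300) = 28731/19588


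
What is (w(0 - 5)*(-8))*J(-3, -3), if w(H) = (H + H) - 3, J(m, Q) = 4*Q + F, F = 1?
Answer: -1144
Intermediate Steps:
J(m, Q) = 1 + 4*Q (J(m, Q) = 4*Q + 1 = 1 + 4*Q)
w(H) = -3 + 2*H (w(H) = 2*H - 3 = -3 + 2*H)
(w(0 - 5)*(-8))*J(-3, -3) = ((-3 + 2*(0 - 5))*(-8))*(1 + 4*(-3)) = ((-3 + 2*(-5))*(-8))*(1 - 12) = ((-3 - 10)*(-8))*(-11) = -13*(-8)*(-11) = 104*(-11) = -1144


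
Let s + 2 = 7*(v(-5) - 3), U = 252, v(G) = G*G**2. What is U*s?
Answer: -226296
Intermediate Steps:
v(G) = G**3
s = -898 (s = -2 + 7*((-5)**3 - 3) = -2 + 7*(-125 - 3) = -2 + 7*(-128) = -2 - 896 = -898)
U*s = 252*(-898) = -226296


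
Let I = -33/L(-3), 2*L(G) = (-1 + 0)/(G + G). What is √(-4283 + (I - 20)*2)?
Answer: I*√5115 ≈ 71.519*I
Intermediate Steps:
L(G) = -1/(4*G) (L(G) = ((-1 + 0)/(G + G))/2 = (-1/(2*G))/2 = -1/(4*G))
I = -396 (I = -33/((-¼/(-3))) = -33/((-¼*(-⅓))) = -33/1/12 = -33*12 = -396)
√(-4283 + (I - 20)*2) = √(-4283 + (-396 - 20)*2) = √(-4283 - 416*2) = √(-4283 - 832) = √(-5115) = I*√5115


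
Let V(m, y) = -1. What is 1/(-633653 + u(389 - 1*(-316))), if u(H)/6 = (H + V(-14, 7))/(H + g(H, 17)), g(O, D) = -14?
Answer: -691/437849999 ≈ -1.5782e-6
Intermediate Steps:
u(H) = 6*(-1 + H)/(-14 + H) (u(H) = 6*((H - 1)/(H - 14)) = 6*((-1 + H)/(-14 + H)) = 6*(-1 + H)/(-14 + H))
1/(-633653 + u(389 - 1*(-316))) = 1/(-633653 + 6*(-1 + (389 - 1*(-316)))/(-14 + (389 - 1*(-316)))) = 1/(-633653 + 6*(-1 + (389 + 316))/(-14 + (389 + 316))) = 1/(-633653 + 6*(-1 + 705)/(-14 + 705)) = 1/(-633653 + 6*704/691) = 1/(-633653 + 6*(1/691)*704) = 1/(-633653 + 4224/691) = 1/(-437849999/691) = -691/437849999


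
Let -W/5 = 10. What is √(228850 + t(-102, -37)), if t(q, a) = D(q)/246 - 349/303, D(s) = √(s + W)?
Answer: √(35318455340943 + 1254723*I*√38)/12423 ≈ 478.38 + 5.2382e-5*I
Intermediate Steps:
W = -50 (W = -5*10 = -50)
D(s) = √(-50 + s) (D(s) = √(s - 50) = √(-50 + s))
t(q, a) = -349/303 + √(-50 + q)/246 (t(q, a) = √(-50 + q)/246 - 349/303 = -349/303 + √(-50 + q)/246)
√(228850 + t(-102, -37)) = √(228850 + (-349/303 + √(-50 - 102)/246)) = √(228850 + (-349/303 + √(-152)/246)) = √(228850 + (-349/303 + (2*I*√38)/246)) = √(228850 + (-349/303 + I*√38/123)) = √(69341201/303 + I*√38/123)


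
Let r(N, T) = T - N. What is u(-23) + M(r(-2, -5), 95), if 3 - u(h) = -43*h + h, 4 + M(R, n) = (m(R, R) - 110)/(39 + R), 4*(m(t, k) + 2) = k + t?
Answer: -69851/72 ≈ -970.15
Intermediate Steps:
m(t, k) = -2 + k/4 + t/4 (m(t, k) = -2 + (k + t)/4 = -2 + (k/4 + t/4) = -2 + k/4 + t/4)
M(R, n) = -4 + (-112 + R/2)/(39 + R) (M(R, n) = -4 + ((-2 + R/4 + R/4) - 110)/(39 + R) = -4 + ((-2 + R/2) - 110)/(39 + R) = -4 + (-112 + R/2)/(39 + R))
u(h) = 3 + 42*h (u(h) = 3 - (-43*h + h) = 3 - (-42)*h = 3 + 42*h)
u(-23) + M(r(-2, -5), 95) = (3 + 42*(-23)) + (-536 - 7*(-5 - 1*(-2)))/(2*(39 + (-5 - 1*(-2)))) = (3 - 966) + (-536 - 7*(-5 + 2))/(2*(39 + (-5 + 2))) = -963 + (-536 - 7*(-3))/(2*(39 - 3)) = -963 + (1/2)*(-536 + 21)/36 = -963 + (1/2)*(1/36)*(-515) = -963 - 515/72 = -69851/72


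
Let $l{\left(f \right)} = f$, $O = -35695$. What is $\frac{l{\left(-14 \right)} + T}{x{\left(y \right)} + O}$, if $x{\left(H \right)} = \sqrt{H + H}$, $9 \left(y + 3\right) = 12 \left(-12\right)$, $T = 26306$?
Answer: $- \frac{44690140}{60673003} - \frac{1252 i \sqrt{38}}{60673003} \approx -0.73657 - 0.0001272 i$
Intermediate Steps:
$y = -19$ ($y = -3 + \frac{12 \left(-12\right)}{9} = -3 + \frac{1}{9} \left(-144\right) = -3 - 16 = -19$)
$x{\left(H \right)} = \sqrt{2} \sqrt{H}$ ($x{\left(H \right)} = \sqrt{2 H} = \sqrt{2} \sqrt{H}$)
$\frac{l{\left(-14 \right)} + T}{x{\left(y \right)} + O} = \frac{-14 + 26306}{\sqrt{2} \sqrt{-19} - 35695} = \frac{26292}{\sqrt{2} i \sqrt{19} - 35695} = \frac{26292}{i \sqrt{38} - 35695} = \frac{26292}{-35695 + i \sqrt{38}}$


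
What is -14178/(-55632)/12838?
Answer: 2363/119033936 ≈ 1.9851e-5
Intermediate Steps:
-14178/(-55632)/12838 = -14178*(-1/55632)*(1/12838) = (2363/9272)*(1/12838) = 2363/119033936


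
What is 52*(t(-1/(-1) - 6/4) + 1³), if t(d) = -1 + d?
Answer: -26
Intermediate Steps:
52*(t(-1/(-1) - 6/4) + 1³) = 52*((-1 + (-1/(-1) - 6/4)) + 1³) = 52*((-1 + (-1*(-1) - 6*¼)) + 1) = 52*((-1 + (1 - 3/2)) + 1) = 52*((-1 - ½) + 1) = 52*(-3/2 + 1) = 52*(-½) = -26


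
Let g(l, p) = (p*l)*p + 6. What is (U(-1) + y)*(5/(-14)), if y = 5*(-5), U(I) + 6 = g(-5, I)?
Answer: 75/7 ≈ 10.714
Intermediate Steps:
g(l, p) = 6 + l*p² (g(l, p) = (l*p)*p + 6 = l*p² + 6 = 6 + l*p²)
U(I) = -5*I² (U(I) = -6 + (6 - 5*I²) = -5*I²)
y = -25
(U(-1) + y)*(5/(-14)) = (-5*(-1)² - 25)*(5/(-14)) = (-5*1 - 25)*(5*(-1/14)) = (-5 - 25)*(-5/14) = -30*(-5/14) = 75/7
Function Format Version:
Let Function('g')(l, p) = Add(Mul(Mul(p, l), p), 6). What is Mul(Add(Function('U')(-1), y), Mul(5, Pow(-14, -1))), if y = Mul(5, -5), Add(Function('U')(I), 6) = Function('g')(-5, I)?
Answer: Rational(75, 7) ≈ 10.714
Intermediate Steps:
Function('g')(l, p) = Add(6, Mul(l, Pow(p, 2))) (Function('g')(l, p) = Add(Mul(Mul(l, p), p), 6) = Add(Mul(l, Pow(p, 2)), 6) = Add(6, Mul(l, Pow(p, 2))))
Function('U')(I) = Mul(-5, Pow(I, 2)) (Function('U')(I) = Add(-6, Add(6, Mul(-5, Pow(I, 2)))) = Mul(-5, Pow(I, 2)))
y = -25
Mul(Add(Function('U')(-1), y), Mul(5, Pow(-14, -1))) = Mul(Add(Mul(-5, Pow(-1, 2)), -25), Mul(5, Pow(-14, -1))) = Mul(Add(Mul(-5, 1), -25), Mul(5, Rational(-1, 14))) = Mul(Add(-5, -25), Rational(-5, 14)) = Mul(-30, Rational(-5, 14)) = Rational(75, 7)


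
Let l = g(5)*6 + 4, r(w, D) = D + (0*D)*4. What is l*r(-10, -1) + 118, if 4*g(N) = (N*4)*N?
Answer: -36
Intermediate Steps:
g(N) = N² (g(N) = ((N*4)*N)/4 = ((4*N)*N)/4 = (4*N²)/4 = N²)
r(w, D) = D (r(w, D) = D + 0*4 = D + 0 = D)
l = 154 (l = 5²*6 + 4 = 25*6 + 4 = 150 + 4 = 154)
l*r(-10, -1) + 118 = 154*(-1) + 118 = -154 + 118 = -36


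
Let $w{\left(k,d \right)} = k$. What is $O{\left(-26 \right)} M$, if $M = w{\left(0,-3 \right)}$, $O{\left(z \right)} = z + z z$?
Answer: $0$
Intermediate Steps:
$O{\left(z \right)} = z + z^{2}$
$M = 0$
$O{\left(-26 \right)} M = - 26 \left(1 - 26\right) 0 = \left(-26\right) \left(-25\right) 0 = 650 \cdot 0 = 0$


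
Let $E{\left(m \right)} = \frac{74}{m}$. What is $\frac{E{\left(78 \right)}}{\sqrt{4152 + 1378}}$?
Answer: $\frac{37 \sqrt{5530}}{215670} \approx 0.012758$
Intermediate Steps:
$\frac{E{\left(78 \right)}}{\sqrt{4152 + 1378}} = \frac{74 \cdot \frac{1}{78}}{\sqrt{4152 + 1378}} = \frac{74 \cdot \frac{1}{78}}{\sqrt{5530}} = \frac{37 \frac{\sqrt{5530}}{5530}}{39} = \frac{37 \sqrt{5530}}{215670}$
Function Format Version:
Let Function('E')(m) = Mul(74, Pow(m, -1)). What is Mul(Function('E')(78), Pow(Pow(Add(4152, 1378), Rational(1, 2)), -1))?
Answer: Mul(Rational(37, 215670), Pow(5530, Rational(1, 2))) ≈ 0.012758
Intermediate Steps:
Mul(Function('E')(78), Pow(Pow(Add(4152, 1378), Rational(1, 2)), -1)) = Mul(Mul(74, Pow(78, -1)), Pow(Pow(Add(4152, 1378), Rational(1, 2)), -1)) = Mul(Mul(74, Rational(1, 78)), Pow(Pow(5530, Rational(1, 2)), -1)) = Mul(Rational(37, 39), Mul(Rational(1, 5530), Pow(5530, Rational(1, 2)))) = Mul(Rational(37, 215670), Pow(5530, Rational(1, 2)))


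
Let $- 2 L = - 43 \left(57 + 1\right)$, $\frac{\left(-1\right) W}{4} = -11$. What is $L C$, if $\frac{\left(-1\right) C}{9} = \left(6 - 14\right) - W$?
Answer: $583596$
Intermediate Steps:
$W = 44$ ($W = \left(-4\right) \left(-11\right) = 44$)
$C = 468$ ($C = - 9 \left(\left(6 - 14\right) - 44\right) = - 9 \left(-8 - 44\right) = \left(-9\right) \left(-52\right) = 468$)
$L = 1247$ ($L = - \frac{\left(-43\right) \left(57 + 1\right)}{2} = - \frac{\left(-43\right) 58}{2} = \left(- \frac{1}{2}\right) \left(-2494\right) = 1247$)
$L C = 1247 \cdot 468 = 583596$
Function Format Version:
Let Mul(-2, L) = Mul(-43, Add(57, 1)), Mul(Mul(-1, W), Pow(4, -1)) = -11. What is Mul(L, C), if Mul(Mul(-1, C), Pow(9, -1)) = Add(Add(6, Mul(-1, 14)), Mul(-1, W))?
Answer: 583596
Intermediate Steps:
W = 44 (W = Mul(-4, -11) = 44)
C = 468 (C = Mul(-9, Add(Add(6, Mul(-1, 14)), Mul(-1, 44))) = Mul(-9, Add(Add(6, -14), -44)) = Mul(-9, Add(-8, -44)) = Mul(-9, -52) = 468)
L = 1247 (L = Mul(Rational(-1, 2), Mul(-43, Add(57, 1))) = Mul(Rational(-1, 2), Mul(-43, 58)) = Mul(Rational(-1, 2), -2494) = 1247)
Mul(L, C) = Mul(1247, 468) = 583596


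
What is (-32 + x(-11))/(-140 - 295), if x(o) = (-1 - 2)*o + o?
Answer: 2/87 ≈ 0.022988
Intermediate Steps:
x(o) = -2*o (x(o) = -3*o + o = -2*o)
(-32 + x(-11))/(-140 - 295) = (-32 - 2*(-11))/(-140 - 295) = (-32 + 22)/(-435) = -10*(-1/435) = 2/87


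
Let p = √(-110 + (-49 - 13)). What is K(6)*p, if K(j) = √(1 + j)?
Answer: 2*I*√301 ≈ 34.699*I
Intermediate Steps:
p = 2*I*√43 (p = √(-110 - 62) = √(-172) = 2*I*√43 ≈ 13.115*I)
K(6)*p = √(1 + 6)*(2*I*√43) = √7*(2*I*√43) = 2*I*√301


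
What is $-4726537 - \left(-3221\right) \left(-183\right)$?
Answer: $-5315980$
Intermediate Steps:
$-4726537 - \left(-3221\right) \left(-183\right) = -4726537 - 589443 = -5315980$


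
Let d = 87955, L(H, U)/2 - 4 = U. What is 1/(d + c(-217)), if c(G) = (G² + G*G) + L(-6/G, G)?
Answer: 1/181707 ≈ 5.5034e-6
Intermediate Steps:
L(H, U) = 8 + 2*U
c(G) = 8 + 2*G + 2*G² (c(G) = (G² + G*G) + (8 + 2*G) = (G² + G²) + (8 + 2*G) = 2*G² + (8 + 2*G) = 8 + 2*G + 2*G²)
1/(d + c(-217)) = 1/(87955 + (8 + 2*(-217) + 2*(-217)²)) = 1/(87955 + (8 - 434 + 2*47089)) = 1/(87955 + (8 - 434 + 94178)) = 1/(87955 + 93752) = 1/181707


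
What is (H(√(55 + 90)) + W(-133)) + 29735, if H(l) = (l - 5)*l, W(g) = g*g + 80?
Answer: 47649 - 5*√145 ≈ 47589.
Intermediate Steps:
W(g) = 80 + g² (W(g) = g² + 80 = 80 + g²)
H(l) = l*(-5 + l) (H(l) = (-5 + l)*l = l*(-5 + l))
(H(√(55 + 90)) + W(-133)) + 29735 = (√(55 + 90)*(-5 + √(55 + 90)) + (80 + (-133)²)) + 29735 = (√145*(-5 + √145) + (80 + 17689)) + 29735 = (√145*(-5 + √145) + 17769) + 29735 = (17769 + √145*(-5 + √145)) + 29735 = 47504 + √145*(-5 + √145)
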